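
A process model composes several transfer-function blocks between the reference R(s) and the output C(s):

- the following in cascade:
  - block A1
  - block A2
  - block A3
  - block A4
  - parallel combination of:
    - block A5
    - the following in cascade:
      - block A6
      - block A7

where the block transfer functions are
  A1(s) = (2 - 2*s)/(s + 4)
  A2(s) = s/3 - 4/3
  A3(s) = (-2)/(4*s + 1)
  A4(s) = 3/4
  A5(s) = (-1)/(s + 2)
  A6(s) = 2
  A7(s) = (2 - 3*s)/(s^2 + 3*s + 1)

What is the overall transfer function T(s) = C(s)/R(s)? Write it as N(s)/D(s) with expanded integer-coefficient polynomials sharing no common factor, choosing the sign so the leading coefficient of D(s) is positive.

Answer: (-7*s^4 + 24*s^3 + 34*s^2 - 79*s + 28)/(4*s^5 + 37*s^4 + 117*s^3 + 147*s^2 + 62*s + 8)

Working:
Step 1. series reduction of A6, A7 = (4 - 6*s)/(s^2 + 3*s + 1)
Step 2. parallel reduction of A5, (A6*A7) = (-7*s^2 - 11*s + 7)/(s^3 + 5*s^2 + 7*s + 2)
Step 3. series reduction of A1, A2, A3, A4, (A5+(A6*A7)); the result is T(s) itself (integer coefficients, no common factor, positive leading denominator coefficient)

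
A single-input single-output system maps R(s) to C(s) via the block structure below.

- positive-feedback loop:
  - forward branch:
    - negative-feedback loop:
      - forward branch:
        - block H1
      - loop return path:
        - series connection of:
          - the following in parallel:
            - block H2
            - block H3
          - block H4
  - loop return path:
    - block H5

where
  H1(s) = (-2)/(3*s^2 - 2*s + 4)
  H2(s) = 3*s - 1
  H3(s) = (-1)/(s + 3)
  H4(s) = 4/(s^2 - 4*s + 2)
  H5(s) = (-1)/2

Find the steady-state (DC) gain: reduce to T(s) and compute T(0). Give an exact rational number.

Answer: -6/25

Working:
Step 1 - combine H2, H3 in parallel = (3*s^2 + 8*s - 4)/(s + 3)
Step 2 - combine (H2+H3), H4 in series = (12*s^2 + 32*s - 16)/(s^3 - s^2 - 10*s + 6)
Step 3 - collapse the loop (H1 forward, ((H2+H3)*H4) return) = (-2*s^3 + 2*s^2 + 20*s - 12)/(3*s^5 - 5*s^4 - 24*s^3 + 10*s^2 - 116*s + 56)
Step 4 - apply the feedback formula to [H1/(1+H1*((H2+H3)*H4))], H5 = (-2*s^3 + 2*s^2 + 20*s - 12)/(3*s^5 - 5*s^4 - 25*s^3 + 11*s^2 - 106*s + 50)
That last expression is T(s); at s = 0 only the constant terms survive, so T(0) = -12/50 = -6/25.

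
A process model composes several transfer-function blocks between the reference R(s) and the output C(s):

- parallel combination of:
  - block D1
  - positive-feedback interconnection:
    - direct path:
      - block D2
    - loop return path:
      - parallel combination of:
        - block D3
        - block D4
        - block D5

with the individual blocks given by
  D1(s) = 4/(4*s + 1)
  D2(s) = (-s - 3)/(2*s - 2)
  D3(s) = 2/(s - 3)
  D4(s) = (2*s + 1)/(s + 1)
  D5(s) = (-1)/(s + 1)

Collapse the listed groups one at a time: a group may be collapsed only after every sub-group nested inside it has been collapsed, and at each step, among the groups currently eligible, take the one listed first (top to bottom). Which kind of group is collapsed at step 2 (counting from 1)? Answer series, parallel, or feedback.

Step 1: add D3, D4, D5 (parallel)
Step 2: collapse the loop (D2 forward, (D3+D4+D5) return)
Step 3: reduce the parallel group D1, [D2/(1-D2*(D3+D4+D5))]
At step 2 the group reduced is feedback.

Hence the answer: feedback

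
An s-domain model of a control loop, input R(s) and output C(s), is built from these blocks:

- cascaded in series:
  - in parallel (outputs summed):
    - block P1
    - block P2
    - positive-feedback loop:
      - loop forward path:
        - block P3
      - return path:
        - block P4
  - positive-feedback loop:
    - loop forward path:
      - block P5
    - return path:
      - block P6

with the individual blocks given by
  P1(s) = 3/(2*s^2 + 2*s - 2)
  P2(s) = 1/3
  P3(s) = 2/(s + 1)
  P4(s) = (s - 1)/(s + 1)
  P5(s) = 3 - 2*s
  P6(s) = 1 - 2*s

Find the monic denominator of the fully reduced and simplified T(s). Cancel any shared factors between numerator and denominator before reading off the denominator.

(1) feedback reduction of P3, P4; result (2*s + 2)/(s^2 + 3)
(2) combine P1, P2, [P3/(1-P3*P4)] in parallel; result (2*s^4 + 14*s^3 + 37*s^2 + 6*s + 9)/(6*s^4 + 6*s^3 + 12*s^2 + 18*s - 18)
(3) feedback reduction of P5, P6; result (2*s - 3)/(4*s^2 - 8*s + 2)
(4) series reduction of (P1+P2+[P3/(1-P3*P4)]), [P5/(1-P5*P6)]; result (4*s^5 + 22*s^4 + 32*s^3 - 99*s^2 - 27)/(24*s^6 - 24*s^5 + 12*s^4 - 12*s^3 - 192*s^2 + 180*s - 36)
That last expression is T(s), already simplified. Scaling its denominator by 1/24 (the reciprocal of the leading coefficient) yields the monic denominator.

Hence the answer: s^6 - s^5 + s^4/2 - s^3/2 - 8*s^2 + 15*s/2 - 3/2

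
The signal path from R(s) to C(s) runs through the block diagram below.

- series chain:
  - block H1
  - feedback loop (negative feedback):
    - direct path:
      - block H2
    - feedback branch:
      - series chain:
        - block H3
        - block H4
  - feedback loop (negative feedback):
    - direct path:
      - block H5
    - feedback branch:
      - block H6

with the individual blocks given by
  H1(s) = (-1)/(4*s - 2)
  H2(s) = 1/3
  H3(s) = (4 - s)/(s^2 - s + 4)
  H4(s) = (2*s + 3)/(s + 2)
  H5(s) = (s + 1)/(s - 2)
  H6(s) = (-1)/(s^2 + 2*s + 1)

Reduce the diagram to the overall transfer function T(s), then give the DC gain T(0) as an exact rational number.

[1] reduce the series chain H3, H4, giving (-2*s^2 + 5*s + 12)/(s^3 + s^2 + 2*s + 8)
[2] feedback reduction of H2, (H3*H4), giving (s^3 + s^2 + 2*s + 8)/(3*s^3 + s^2 + 11*s + 36)
[3] feedback reduction of H5, H6, giving (s^2 + 2*s + 1)/(s^2 - s - 3)
[4] reduce the series chain H1, [H2/(1+H2*(H3*H4))], [H5/(1+H5*H6)], giving (-s^5 - 3*s^4 - 5*s^3 - 13*s^2 - 18*s - 8)/(12*s^6 - 14*s^5 + 8*s^4 + 86*s^3 - 320*s^2 - 294*s + 216)
That last expression is T(s); at s = 0 only the constant terms survive, so T(0) = -8/216 = -1/27.

Hence the answer: -1/27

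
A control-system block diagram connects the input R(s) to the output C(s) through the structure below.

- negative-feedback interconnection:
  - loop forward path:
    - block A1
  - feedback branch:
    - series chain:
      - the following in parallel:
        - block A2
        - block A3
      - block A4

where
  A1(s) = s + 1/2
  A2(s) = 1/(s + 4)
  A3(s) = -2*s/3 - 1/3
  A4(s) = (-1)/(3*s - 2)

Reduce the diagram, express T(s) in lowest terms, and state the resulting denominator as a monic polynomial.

Reducing step by step:

(1) sum the parallel branches A2, A3 -> (-2*s^2 - 9*s - 1)/(3*s + 12)
(2) reduce the series chain (A2+A3), A4 -> (2*s^2 + 9*s + 1)/(9*s^2 + 30*s - 24)
(3) reduce the feedback loop with forward A1 and return ((A2+A3)*A4) -> (18*s^3 + 69*s^2 - 18*s - 24)/(4*s^3 + 38*s^2 + 71*s - 47)
T(s) is the step-3 result (common factors already cancelled). Leading coefficient of the denominator: 4. Divide through by 4 for the monic polynomial.

Answer: s^3 + 19*s^2/2 + 71*s/4 - 47/4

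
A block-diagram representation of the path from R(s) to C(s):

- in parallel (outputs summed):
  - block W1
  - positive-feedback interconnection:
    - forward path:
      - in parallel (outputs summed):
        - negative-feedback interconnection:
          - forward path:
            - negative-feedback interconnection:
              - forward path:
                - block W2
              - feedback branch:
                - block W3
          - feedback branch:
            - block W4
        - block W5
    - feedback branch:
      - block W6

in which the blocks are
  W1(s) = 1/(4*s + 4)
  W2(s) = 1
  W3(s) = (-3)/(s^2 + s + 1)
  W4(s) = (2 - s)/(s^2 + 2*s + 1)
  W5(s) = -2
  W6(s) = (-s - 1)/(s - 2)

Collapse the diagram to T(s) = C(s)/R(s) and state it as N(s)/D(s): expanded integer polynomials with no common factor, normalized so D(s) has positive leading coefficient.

1. reduce the feedback loop with forward W2 and return W3, giving (s^2 + s + 1)/(s^2 + s - 2)
2. collapse the loop ([W2/(1+W2*W3)] forward, W4 return), giving (s^4 + 3*s^3 + 4*s^2 + 3*s + 1)/(s^4 + 2*s^3 + 2*s^2 - 2*s)
3. sum the parallel branches [[W2/(1+W2*W3)]/(1+[W2/(1+W2*W3)]*W4)], W5, giving (-s^4 - s^3 + 7*s + 1)/(s^4 + 2*s^3 + 2*s^2 - 2*s)
4. reduce the feedback loop with forward ([[W2/(1+W2*W3)]/(1+[W2/(1+W2*W3)]*W4)]+W5) and return W6, giving (s^5 - s^4 - 2*s^3 - 7*s^2 + 13*s + 2)/(2*s^4 + 3*s^3 - s^2 - 12*s - 1)
5. sum the parallel branches W1, [([[W2/(1+W2*W3)]/(1+[W2/(1+W2*W3)]*W4)]+W5)/(1-([[W2/(1+W2*W3)]/(1+[W2/(1+W2*W3)]*W4)]+W5)*W6)], giving the overall T(s)

Therefore the answer is (4*s^6 - 10*s^4 - 33*s^3 + 23*s^2 + 48*s + 7)/(8*s^5 + 20*s^4 + 8*s^3 - 52*s^2 - 52*s - 4).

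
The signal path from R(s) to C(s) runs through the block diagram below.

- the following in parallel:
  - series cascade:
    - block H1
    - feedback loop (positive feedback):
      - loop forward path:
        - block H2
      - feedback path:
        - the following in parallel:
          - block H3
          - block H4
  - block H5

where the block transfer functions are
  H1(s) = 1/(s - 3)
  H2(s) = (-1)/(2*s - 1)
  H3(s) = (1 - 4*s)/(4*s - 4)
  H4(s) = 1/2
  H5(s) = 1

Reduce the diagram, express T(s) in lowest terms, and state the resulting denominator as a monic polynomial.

Step 1. reduce the parallel group H3, H4 gives (-2*s - 1)/(4*s - 4)
Step 2. reduce the feedback loop with forward H2 and return (H3+H4) gives (4 - 4*s)/(8*s^2 - 14*s + 3)
Step 3. reduce the series chain H1, [H2/(1-H2*(H3+H4))] gives (4 - 4*s)/(8*s^3 - 38*s^2 + 45*s - 9)
Step 4. add (H1*[H2/(1-H2*(H3+H4))]), H5 (parallel) gives (8*s^3 - 38*s^2 + 41*s - 5)/(8*s^3 - 38*s^2 + 45*s - 9)
Step 4 gives the fully reduced T(s), with no common factor left to cancel. The denominator's leading coefficient is 8, so divide each of its coefficients by 8 to get the monic form.

Hence the answer: s^3 - 19*s^2/4 + 45*s/8 - 9/8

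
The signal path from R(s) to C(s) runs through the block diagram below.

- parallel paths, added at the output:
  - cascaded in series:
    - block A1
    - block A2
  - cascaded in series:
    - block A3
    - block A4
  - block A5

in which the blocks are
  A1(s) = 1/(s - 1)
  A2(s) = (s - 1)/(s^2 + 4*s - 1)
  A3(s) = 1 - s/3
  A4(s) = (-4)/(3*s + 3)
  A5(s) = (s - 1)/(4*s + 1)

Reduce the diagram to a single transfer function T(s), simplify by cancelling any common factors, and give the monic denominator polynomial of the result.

The answer is s^4 + 21*s^3/4 + 17*s^2/4 - s/4 - 1/4.

Reasoning:
1. series reduction of A1, A2 = 1/(s^2 + 4*s - 1)
2. reduce the series chain A3, A4 = (4*s - 12)/(9*s + 9)
3. combine (A1*A2), (A3*A4), A5 in parallel = (25*s^4 + 56*s^3 - 186*s^2 + 5*s + 30)/(36*s^4 + 189*s^3 + 153*s^2 - 9*s - 9)
T(s) is the step-3 result (common factors already cancelled). Leading coefficient of the denominator: 36. Divide through by 36 for the monic polynomial.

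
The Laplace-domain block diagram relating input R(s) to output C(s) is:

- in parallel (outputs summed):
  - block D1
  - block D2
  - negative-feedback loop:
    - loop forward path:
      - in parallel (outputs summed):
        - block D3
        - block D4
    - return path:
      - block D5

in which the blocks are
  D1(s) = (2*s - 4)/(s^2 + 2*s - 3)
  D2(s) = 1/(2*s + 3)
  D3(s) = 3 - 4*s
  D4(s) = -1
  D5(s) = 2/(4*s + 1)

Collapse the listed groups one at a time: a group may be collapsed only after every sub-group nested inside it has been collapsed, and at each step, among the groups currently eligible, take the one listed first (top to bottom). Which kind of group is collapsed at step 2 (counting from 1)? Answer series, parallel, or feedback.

[1] combine D3, D4 in parallel
[2] close the feedback loop around (D3+D4), D5
[3] combine D1, D2, [(D3+D4)/(1+(D3+D4)*D5)] in parallel
Step 2 collapses a feedback group.

Final answer: feedback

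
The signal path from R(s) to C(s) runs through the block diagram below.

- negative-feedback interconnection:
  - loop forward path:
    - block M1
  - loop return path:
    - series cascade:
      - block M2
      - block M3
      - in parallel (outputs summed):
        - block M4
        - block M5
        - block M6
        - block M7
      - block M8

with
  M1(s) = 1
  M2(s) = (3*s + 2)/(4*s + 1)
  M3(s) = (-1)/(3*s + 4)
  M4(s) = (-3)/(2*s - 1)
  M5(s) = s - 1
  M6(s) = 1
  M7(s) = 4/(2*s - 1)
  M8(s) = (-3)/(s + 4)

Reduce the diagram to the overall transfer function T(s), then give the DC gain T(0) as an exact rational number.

(1) sum the parallel branches M4, M5, M6, M7 = (2*s^2 - s + 1)/(2*s - 1)
(2) cascade M2, M3, (M4+M5+M6+M7), M8 = (18*s^3 + 3*s^2 + 3*s + 6)/(24*s^4 + 122*s^3 + 93*s^2 - 48*s - 16)
(3) collapse the loop (M1 forward, (M2*M3*(M4+M5+M6+M7)*M8) return) = (24*s^4 + 122*s^3 + 93*s^2 - 48*s - 16)/(24*s^4 + 140*s^3 + 96*s^2 - 45*s - 10)
Evaluating the step-3 result (the overall T(s)) at s = 0 gives T(0) = -16/(-10) = 8/5.

Final answer: 8/5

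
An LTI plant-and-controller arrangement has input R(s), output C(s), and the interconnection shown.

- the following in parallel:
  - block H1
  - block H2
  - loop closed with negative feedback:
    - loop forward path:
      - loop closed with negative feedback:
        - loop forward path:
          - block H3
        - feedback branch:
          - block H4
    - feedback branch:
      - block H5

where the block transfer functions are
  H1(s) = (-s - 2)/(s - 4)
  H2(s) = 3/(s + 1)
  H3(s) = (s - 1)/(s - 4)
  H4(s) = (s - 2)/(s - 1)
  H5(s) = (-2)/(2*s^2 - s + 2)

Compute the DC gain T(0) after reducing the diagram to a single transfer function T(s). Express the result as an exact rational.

1. close the feedback loop around H3, H4 = (s - 1)/(2*s - 6)
2. apply the feedback formula to [H3/(1+H3*H4)], H5 = (2*s^3 - 3*s^2 + 3*s - 2)/(4*s^3 - 14*s^2 + 8*s - 10)
3. parallel reduction of H1, H2, [[H3/(1+H3*H4)]/(1+[H3/(1+H3*H4)]*H5)] = (-2*s^5 + 5*s^4 - 60*s^3 + 207*s^2 - 118*s + 148)/(4*s^5 - 26*s^4 + 34*s^3 + 22*s^2 - 2*s + 40)
Evaluating the step-3 result (the overall T(s)) at s = 0 gives T(0) = 148/40 = 37/10.

Therefore the answer is 37/10.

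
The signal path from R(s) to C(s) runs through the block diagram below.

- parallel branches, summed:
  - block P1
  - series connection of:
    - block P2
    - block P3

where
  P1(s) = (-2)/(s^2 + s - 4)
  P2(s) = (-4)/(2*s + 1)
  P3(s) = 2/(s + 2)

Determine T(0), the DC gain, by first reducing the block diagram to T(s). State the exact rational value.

Step 1: reduce the series chain P2, P3, giving (-8)/(2*s^2 + 5*s + 2)
Step 2: reduce the parallel group P1, (P2*P3), giving (-12*s^2 - 18*s + 28)/(2*s^4 + 7*s^3 - s^2 - 18*s - 8)
The step-2 result is T(s). Setting s = 0: T(0) = 28/(-8) = -7/2.

Therefore the answer is -7/2.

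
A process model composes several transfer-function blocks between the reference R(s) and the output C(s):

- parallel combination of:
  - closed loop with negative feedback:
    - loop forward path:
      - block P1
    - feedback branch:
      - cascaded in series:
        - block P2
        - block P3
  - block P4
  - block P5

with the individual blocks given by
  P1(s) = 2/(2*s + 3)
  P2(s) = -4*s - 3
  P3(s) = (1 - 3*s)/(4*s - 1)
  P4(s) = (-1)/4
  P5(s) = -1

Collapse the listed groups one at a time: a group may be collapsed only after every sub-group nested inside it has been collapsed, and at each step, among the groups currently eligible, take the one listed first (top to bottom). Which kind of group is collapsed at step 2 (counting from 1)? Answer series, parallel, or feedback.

Step 1. series reduction of P2, P3
Step 2. feedback reduction of P1, (P2*P3)
Step 3. reduce the parallel group [P1/(1+P1*(P2*P3))], P4, P5
Step 2: feedback.

Final answer: feedback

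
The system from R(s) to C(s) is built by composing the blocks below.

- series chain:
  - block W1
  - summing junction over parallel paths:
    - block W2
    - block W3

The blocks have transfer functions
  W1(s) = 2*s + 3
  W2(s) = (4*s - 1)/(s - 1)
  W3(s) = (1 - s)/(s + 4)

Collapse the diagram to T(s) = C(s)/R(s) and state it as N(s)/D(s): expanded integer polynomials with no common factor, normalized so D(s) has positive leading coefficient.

(1) sum the parallel branches W2, W3; result (3*s^2 + 17*s - 5)/(s^2 + 3*s - 4)
(2) combine W1, (W2+W3) in series, giving the overall T(s)

Answer: (6*s^3 + 43*s^2 + 41*s - 15)/(s^2 + 3*s - 4)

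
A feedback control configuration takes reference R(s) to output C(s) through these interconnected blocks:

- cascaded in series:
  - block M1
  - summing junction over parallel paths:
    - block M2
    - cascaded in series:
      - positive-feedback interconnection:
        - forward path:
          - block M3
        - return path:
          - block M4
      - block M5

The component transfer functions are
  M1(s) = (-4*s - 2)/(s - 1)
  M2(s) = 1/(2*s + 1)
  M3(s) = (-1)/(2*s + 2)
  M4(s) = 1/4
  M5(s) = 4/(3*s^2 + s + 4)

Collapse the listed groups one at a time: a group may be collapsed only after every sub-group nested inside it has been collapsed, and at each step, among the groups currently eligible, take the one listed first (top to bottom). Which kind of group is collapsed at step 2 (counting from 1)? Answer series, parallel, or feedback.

Reducing step by step:

Step 1: reduce the feedback loop with forward M3 and return M4
Step 2: cascade [M3/(1-M3*M4)], M5
Step 3: parallel reduction of M2, ([M3/(1-M3*M4)]*M5)
Step 4: cascade M1, (M2+([M3/(1-M3*M4)]*M5))
The group at step 2 is a series group.

Answer: series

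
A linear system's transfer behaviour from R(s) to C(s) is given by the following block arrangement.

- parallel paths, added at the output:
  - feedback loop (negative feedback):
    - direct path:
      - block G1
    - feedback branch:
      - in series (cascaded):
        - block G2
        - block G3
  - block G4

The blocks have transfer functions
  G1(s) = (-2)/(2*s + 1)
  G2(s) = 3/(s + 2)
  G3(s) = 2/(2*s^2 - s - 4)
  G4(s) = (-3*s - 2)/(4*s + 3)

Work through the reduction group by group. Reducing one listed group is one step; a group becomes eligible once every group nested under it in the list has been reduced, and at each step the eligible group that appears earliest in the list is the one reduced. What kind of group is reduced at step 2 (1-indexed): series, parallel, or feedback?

Reducing step by step:

[1] combine G2, G3 in series
[2] collapse the loop (G1 forward, (G2*G3) return)
[3] combine [G1/(1+G1*(G2*G3))], G4 in parallel
Step 2: feedback.

Answer: feedback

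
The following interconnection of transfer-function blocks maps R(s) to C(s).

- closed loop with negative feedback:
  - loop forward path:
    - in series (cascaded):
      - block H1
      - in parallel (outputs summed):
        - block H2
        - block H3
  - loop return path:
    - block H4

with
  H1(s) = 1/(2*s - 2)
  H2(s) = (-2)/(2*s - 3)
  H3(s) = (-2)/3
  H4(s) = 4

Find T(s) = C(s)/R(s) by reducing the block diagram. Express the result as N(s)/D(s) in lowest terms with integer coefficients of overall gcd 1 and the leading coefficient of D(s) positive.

Answer: (-2*s)/(6*s^2 - 23*s + 9)

Working:
Step 1. add H2, H3 (parallel) gives (-4*s)/(6*s - 9)
Step 2. series reduction of H1, (H2+H3) gives (-2*s)/(6*s^2 - 15*s + 9)
Step 3. close the feedback loop around (H1*(H2+H3)), H4 - this is the overall T(s), already in the required normalized form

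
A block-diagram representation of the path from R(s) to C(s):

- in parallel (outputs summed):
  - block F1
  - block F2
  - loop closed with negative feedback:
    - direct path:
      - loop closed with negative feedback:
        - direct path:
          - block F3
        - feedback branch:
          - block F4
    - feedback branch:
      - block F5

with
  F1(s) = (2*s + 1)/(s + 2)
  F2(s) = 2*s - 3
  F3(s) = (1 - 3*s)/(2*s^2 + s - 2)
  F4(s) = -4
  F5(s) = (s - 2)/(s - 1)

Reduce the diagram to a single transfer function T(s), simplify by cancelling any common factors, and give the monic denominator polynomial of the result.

(1) apply the feedback formula to F3, F4 = (1 - 3*s)/(2*s^2 + 13*s - 6)
(2) reduce the feedback loop with forward [F3/(1+F3*F4)] and return F5 = (-3*s^2 + 4*s - 1)/(2*s^3 + 8*s^2 - 12*s + 4)
(3) combine F1, F2, [[F3/(1+F3*F4)]/(1+[F3/(1+F3*F4)]*F5)] in parallel = (4*s^5 + 22*s^4 - 13*s^3 - 70*s^2 + 79*s - 22)/(2*s^4 + 12*s^3 + 4*s^2 - 20*s + 8)
Step 3 gives the fully reduced T(s), with no common factor left to cancel. The denominator's leading coefficient is 2, so divide each of its coefficients by 2 to get the monic form.

Hence the answer: s^4 + 6*s^3 + 2*s^2 - 10*s + 4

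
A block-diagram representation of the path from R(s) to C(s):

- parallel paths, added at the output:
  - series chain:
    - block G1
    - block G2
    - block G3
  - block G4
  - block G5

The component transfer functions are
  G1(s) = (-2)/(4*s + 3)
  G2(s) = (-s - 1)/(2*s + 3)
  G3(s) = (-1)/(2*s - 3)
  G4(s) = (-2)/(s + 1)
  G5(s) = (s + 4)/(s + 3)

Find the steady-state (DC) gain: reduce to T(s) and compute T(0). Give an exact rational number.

[1] series reduction of G1, G2, G3, giving (-2*s - 2)/(16*s^3 + 12*s^2 - 36*s - 27)
[2] parallel reduction of (G1*G2*G3), G4, G5, giving (16*s^5 + 60*s^4 - 34*s^3 - 169*s^2 - 23*s + 48)/(16*s^5 + 76*s^4 + 60*s^3 - 135*s^2 - 216*s - 81)
Evaluating the step-2 result (the overall T(s)) at s = 0 gives T(0) = 48/(-81) = -16/27.

Answer: -16/27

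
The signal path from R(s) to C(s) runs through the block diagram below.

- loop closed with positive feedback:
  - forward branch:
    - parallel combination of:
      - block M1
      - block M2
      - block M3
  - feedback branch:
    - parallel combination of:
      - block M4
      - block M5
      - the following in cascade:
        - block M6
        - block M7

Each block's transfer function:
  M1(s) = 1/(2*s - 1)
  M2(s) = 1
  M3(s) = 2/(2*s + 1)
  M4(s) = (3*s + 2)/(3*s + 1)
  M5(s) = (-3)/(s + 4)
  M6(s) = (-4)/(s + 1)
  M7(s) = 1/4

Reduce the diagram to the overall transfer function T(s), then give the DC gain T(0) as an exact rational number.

The answer is 4.

Reasoning:
(1) sum the parallel branches M1, M2, M3: (4*s^2 + 6*s - 2)/(4*s^2 - 1)
(2) multiply M6, M7 (series): (-1)/(s + 1)
(3) parallel reduction of M4, M5, (M6*M7): (3*s^3 + 5*s^2 - 3*s + 1)/(3*s^3 + 16*s^2 + 17*s + 4)
(4) apply the feedback formula to (M1+M2+M3), (M4+M5+(M6*M7)): (12*s^5 + 82*s^4 + 158*s^3 + 86*s^2 - 10*s - 8)/(26*s^4 + 53*s^3 + 24*s^2 - 29*s - 2)
DC gain: substitute s = 0 into T(s) from step 4: T(0) = -8/(-2) = 4.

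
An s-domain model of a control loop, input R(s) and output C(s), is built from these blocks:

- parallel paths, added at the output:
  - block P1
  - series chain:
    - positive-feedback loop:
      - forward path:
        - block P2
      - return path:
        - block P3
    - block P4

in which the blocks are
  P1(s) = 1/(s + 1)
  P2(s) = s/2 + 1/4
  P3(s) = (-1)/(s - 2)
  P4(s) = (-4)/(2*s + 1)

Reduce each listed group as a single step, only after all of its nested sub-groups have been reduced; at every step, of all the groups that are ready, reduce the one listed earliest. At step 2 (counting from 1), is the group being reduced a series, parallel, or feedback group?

Step 1: reduce the feedback loop with forward P2 and return P3
Step 2: reduce the series chain [P2/(1-P2*P3)], P4
Step 3: sum the parallel branches P1, ([P2/(1-P2*P3)]*P4)
The group at step 2 is a series group.

Final answer: series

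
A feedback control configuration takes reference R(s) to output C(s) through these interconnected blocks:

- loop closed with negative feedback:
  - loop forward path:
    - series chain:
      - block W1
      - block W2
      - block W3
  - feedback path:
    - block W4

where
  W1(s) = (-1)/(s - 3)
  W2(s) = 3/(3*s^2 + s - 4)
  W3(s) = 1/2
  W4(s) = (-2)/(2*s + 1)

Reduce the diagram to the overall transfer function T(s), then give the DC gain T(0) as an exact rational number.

Step 1: multiply W1, W2, W3 (series), giving (-3)/(6*s^3 - 16*s^2 - 14*s + 24)
Step 2: collapse the loop ((W1*W2*W3) forward, W4 return), giving (-6*s - 3)/(12*s^4 - 26*s^3 - 44*s^2 + 34*s + 30)
Step 2 gives the overall T(s). Then T(0) = -3/30 = -1/10.

Answer: -1/10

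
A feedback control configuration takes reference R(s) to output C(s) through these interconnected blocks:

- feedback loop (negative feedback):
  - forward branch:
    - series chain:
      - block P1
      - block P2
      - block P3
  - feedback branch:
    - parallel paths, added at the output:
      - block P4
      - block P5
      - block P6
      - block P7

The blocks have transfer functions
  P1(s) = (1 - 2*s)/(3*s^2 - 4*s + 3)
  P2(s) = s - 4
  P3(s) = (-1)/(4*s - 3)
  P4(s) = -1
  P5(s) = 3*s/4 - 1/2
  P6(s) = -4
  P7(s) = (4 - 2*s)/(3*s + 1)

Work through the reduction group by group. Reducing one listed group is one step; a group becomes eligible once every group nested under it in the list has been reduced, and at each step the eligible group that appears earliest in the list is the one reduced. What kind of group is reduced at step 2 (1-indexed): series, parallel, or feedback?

Step 1 - reduce the series chain P1, P2, P3
Step 2 - sum the parallel branches P4, P5, P6, P7
Step 3 - reduce the feedback loop with forward (P1*P2*P3) and return (P4+P5+P6+P7)
So the answer for step 2 is parallel.

Answer: parallel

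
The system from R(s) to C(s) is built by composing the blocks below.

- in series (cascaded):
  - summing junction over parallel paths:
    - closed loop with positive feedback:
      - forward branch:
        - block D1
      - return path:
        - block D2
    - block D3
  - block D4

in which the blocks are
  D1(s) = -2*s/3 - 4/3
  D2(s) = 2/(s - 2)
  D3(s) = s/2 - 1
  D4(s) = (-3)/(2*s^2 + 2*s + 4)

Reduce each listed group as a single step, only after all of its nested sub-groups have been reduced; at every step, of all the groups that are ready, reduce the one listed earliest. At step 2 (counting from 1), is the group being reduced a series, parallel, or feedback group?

[1] apply the feedback formula to D1, D2
[2] add [D1/(1-D1*D2)], D3 (parallel)
[3] multiply ([D1/(1-D1*D2)]+D3), D4 (series)
At step 2 the group reduced is parallel.

Final answer: parallel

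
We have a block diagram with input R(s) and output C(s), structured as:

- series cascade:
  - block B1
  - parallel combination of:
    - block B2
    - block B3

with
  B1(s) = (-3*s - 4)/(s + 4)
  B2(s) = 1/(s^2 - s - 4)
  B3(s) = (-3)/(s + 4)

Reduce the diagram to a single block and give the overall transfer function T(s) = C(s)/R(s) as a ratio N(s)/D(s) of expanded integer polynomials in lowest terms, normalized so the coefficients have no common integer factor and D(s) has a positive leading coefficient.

First reduce the diagram to T(s).

Step 1. sum the parallel branches B2, B3, giving (-3*s^2 + 4*s + 16)/(s^3 + 3*s^2 - 8*s - 16)
Step 2. reduce the series chain B1, (B2+B3) - this is the overall T(s), already in the required normalized form

Answer: (9*s^3 - 64*s - 64)/(s^4 + 7*s^3 + 4*s^2 - 48*s - 64)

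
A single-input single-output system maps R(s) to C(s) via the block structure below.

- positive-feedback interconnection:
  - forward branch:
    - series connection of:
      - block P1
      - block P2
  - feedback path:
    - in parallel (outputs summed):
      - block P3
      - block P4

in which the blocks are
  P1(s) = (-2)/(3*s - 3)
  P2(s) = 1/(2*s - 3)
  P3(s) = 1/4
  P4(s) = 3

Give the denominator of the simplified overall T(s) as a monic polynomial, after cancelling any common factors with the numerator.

Step 1: cascade P1, P2 -> (-2)/(6*s^2 - 15*s + 9)
Step 2: add P3, P4 (parallel) -> 13/4
Step 3: collapse the loop ((P1*P2) forward, (P3+P4) return) -> (-4)/(12*s^2 - 30*s + 31)
That last expression is T(s), already simplified. Scaling its denominator by 1/12 (the reciprocal of the leading coefficient) yields the monic denominator.

Answer: s^2 - 5*s/2 + 31/12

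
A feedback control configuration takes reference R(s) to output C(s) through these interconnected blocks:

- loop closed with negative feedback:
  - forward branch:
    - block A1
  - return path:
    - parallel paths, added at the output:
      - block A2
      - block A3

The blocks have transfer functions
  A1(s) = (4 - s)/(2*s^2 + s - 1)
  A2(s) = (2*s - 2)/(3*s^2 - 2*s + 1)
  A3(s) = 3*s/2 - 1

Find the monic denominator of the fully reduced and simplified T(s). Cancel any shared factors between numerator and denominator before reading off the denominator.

The answer is s^4 + 46*s^3/3 - 65*s^2/3 + 56*s/3 - 26/3.

Reasoning:
Step 1 - add A2, A3 (parallel), giving (9*s^3 - 12*s^2 + 11*s - 6)/(6*s^2 - 4*s + 2)
Step 2 - reduce the feedback loop with forward A1 and return (A2+A3), giving (-6*s^3 + 28*s^2 - 18*s + 8)/(3*s^4 + 46*s^3 - 65*s^2 + 56*s - 26)
That last expression is T(s), already simplified. Scaling its denominator by 1/3 (the reciprocal of the leading coefficient) yields the monic denominator.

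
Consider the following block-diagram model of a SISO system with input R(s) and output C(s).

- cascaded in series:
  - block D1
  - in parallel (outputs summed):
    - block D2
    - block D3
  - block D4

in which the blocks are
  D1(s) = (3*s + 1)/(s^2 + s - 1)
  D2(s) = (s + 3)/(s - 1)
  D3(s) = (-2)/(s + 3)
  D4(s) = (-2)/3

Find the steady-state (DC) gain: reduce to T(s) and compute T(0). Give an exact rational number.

1. combine D2, D3 in parallel gives (s^2 + 4*s + 11)/(s^2 + 2*s - 3)
2. combine D1, (D2+D3), D4 in series gives (-6*s^3 - 26*s^2 - 74*s - 22)/(3*s^4 + 9*s^3 - 6*s^2 - 15*s + 9)
The step-2 result is T(s). Setting s = 0: T(0) = -22/9.

Answer: -22/9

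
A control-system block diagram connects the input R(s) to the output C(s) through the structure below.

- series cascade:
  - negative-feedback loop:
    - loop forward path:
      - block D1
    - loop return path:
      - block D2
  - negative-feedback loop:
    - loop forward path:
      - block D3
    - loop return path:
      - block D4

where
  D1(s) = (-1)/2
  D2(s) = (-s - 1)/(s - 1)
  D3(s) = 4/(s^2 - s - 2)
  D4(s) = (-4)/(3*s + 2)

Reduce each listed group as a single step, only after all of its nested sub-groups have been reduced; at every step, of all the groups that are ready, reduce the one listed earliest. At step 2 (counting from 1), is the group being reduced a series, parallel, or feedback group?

Step 1: apply the feedback formula to D1, D2
Step 2: feedback reduction of D3, D4
Step 3: multiply [D1/(1+D1*D2)], [D3/(1+D3*D4)] (series)
The group at step 2 is a feedback group.

Hence the answer: feedback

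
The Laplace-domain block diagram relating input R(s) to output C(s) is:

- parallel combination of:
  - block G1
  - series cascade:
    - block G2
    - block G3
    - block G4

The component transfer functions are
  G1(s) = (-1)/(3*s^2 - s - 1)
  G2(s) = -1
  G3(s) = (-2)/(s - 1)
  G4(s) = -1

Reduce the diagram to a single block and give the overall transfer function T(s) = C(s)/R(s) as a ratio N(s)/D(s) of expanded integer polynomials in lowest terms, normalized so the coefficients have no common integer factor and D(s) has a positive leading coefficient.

Reducing step by step:

Step 1 - combine G2, G3, G4 in series -> (-2)/(s - 1)
Step 2 - sum the parallel branches G1, (G2*G3*G4): this yields T(s), and no further normalization is needed

Answer: (-6*s^2 + s + 3)/(3*s^3 - 4*s^2 + 1)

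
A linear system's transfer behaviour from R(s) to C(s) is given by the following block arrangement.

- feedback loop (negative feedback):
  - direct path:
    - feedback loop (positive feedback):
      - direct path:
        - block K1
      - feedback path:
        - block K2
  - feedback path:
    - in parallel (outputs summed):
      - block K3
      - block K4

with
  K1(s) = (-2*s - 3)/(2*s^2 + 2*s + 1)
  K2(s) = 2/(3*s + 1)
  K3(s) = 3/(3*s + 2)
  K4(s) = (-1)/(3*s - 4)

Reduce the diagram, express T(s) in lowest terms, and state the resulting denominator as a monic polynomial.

Reducing step by step:

Step 1 - apply the feedback formula to K1, K2, giving (-6*s^2 - 11*s - 3)/(6*s^3 + 8*s^2 + 9*s + 7)
Step 2 - parallel reduction of K3, K4, giving (6*s - 14)/(9*s^2 - 6*s - 8)
Step 3 - feedback reduction of [K1/(1-K1*K2)], (K3+K4), giving (-54*s^4 - 63*s^3 + 87*s^2 + 106*s + 24)/(54*s^5 + 36*s^4 - 51*s^3 - 37*s^2 + 22*s - 14)
That last expression is T(s), already simplified. Scaling its denominator by 1/54 (the reciprocal of the leading coefficient) yields the monic denominator.

Answer: s^5 + 2*s^4/3 - 17*s^3/18 - 37*s^2/54 + 11*s/27 - 7/27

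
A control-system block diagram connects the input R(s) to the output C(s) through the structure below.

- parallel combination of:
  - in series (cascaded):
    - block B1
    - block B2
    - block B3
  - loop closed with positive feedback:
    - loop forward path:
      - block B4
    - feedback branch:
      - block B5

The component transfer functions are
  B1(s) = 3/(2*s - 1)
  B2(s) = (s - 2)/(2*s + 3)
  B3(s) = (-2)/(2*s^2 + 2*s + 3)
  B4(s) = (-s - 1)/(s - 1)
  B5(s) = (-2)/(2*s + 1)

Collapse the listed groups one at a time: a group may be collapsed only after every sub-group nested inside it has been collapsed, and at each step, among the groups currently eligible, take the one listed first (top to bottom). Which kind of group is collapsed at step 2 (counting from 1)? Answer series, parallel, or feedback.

The answer is feedback.

Reasoning:
Step 1: cascade B1, B2, B3
Step 2: apply the feedback formula to B4, B5
Step 3: parallel reduction of (B1*B2*B3), [B4/(1-B4*B5)]
Step 2: feedback.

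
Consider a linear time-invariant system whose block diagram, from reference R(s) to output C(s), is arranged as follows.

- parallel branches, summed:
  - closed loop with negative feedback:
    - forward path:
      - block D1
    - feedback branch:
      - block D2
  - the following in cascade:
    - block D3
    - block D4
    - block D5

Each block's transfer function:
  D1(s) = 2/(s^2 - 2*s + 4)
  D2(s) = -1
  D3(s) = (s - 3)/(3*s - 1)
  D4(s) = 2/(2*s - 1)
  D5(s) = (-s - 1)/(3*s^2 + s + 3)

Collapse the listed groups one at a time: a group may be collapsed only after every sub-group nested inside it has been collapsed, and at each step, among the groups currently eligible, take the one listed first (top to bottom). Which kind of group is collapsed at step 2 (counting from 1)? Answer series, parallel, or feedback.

[1] feedback reduction of D1, D2
[2] multiply D3, D4, D5 (series)
[3] parallel reduction of [D1/(1+D1*D2)], (D3*D4*D5)
So the answer for step 2 is series.

Hence the answer: series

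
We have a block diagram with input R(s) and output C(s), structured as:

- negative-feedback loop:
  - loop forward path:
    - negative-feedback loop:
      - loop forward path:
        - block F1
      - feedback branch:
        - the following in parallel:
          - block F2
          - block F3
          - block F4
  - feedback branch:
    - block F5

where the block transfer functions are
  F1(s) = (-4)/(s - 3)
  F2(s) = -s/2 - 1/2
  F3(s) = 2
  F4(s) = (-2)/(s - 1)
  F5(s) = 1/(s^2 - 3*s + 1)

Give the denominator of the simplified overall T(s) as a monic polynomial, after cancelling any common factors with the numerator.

Reducing step by step:

Step 1. parallel reduction of F2, F3, F4 = (-s^2 + 4*s - 7)/(2*s - 2)
Step 2. collapse the loop (F1 forward, (F2+F3+F4) return) = (4 - 4*s)/(3*s^2 - 12*s + 17)
Step 3. collapse the loop ([F1/(1+F1*(F2+F3+F4))] forward, F5 return) = (-4*s^3 + 16*s^2 - 16*s + 4)/(3*s^4 - 21*s^3 + 56*s^2 - 67*s + 21)
No further cancellation is possible in the step-3 result, so that is T(s). Its denominator becomes monic after dividing by the leading coefficient 3.

Answer: s^4 - 7*s^3 + 56*s^2/3 - 67*s/3 + 7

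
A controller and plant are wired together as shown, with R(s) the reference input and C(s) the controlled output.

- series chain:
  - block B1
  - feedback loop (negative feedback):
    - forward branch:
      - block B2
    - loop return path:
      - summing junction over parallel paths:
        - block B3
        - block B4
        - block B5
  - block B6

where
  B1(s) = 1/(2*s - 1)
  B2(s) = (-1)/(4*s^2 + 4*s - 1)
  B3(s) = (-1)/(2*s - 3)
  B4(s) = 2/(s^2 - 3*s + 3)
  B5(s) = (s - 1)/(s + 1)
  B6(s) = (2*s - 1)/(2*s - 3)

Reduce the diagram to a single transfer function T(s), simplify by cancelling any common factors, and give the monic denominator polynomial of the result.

Reducing step by step:

[1] combine B3, B4, B5 in parallel, giving (2*s^4 - 12*s^3 + 30*s^2 - 26*s)/(2*s^4 - 7*s^3 + 6*s^2 + 6*s - 9)
[2] apply the feedback formula to B2, (B3+B4+B5), giving (-2*s^4 + 7*s^3 - 6*s^2 - 6*s + 9)/(8*s^6 - 20*s^5 - 8*s^4 + 67*s^3 - 48*s^2 - 16*s + 9)
[3] multiply B1, [B2/(1+B2*(B3+B4+B5))], B6 (series), giving (-s^3 + 2*s^2 - 3)/(8*s^6 - 20*s^5 - 8*s^4 + 67*s^3 - 48*s^2 - 16*s + 9)
No further cancellation is possible in the step-3 result, so that is T(s). Its denominator becomes monic after dividing by the leading coefficient 8.

Answer: s^6 - 5*s^5/2 - s^4 + 67*s^3/8 - 6*s^2 - 2*s + 9/8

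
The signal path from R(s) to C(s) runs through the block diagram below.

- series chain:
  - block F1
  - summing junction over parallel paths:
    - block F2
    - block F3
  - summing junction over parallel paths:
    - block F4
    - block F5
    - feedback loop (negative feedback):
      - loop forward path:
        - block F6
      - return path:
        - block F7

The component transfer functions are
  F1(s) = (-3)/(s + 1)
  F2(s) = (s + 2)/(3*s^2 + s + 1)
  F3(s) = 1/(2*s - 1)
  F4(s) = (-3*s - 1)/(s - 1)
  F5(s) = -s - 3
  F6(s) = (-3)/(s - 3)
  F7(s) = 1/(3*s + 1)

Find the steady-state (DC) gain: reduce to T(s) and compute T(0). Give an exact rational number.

[1] parallel reduction of F2, F3: (5*s^2 + 4*s - 1)/(6*s^3 - s^2 + s - 1)
[2] apply the feedback formula to F6, F7: (-9*s - 3)/(3*s^2 - 8*s - 6)
[3] reduce the parallel group F4, F5, [F6/(1+F6*F7)]: (-3*s^4 - 7*s^3 + 43*s^2 + 20*s - 9)/(3*s^3 - 11*s^2 + 2*s + 6)
[4] multiply F1, (F2+F3), (F4+F5+[F6/(1+F6*F7)]) (series): (45*s^5 + 96*s^4 - 666*s^3 - 171*s^2 + 195*s - 27)/(18*s^6 - 69*s^5 + 26*s^4 + 20*s^3 + 7*s^2 + 4*s - 6)
DC gain: substitute s = 0 into T(s) from step 4: T(0) = -27/(-6) = 9/2.

Therefore the answer is 9/2.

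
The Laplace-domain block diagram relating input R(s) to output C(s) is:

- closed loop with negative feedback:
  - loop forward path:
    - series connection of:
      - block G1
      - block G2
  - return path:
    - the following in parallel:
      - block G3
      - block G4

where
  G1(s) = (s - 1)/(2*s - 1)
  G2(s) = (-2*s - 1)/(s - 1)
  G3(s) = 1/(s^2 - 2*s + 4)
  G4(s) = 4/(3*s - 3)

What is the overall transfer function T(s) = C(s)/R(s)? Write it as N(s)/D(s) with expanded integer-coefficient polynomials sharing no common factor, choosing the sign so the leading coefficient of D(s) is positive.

[1] series reduction of G1, G2 gives (-2*s - 1)/(2*s - 1)
[2] reduce the parallel group G3, G4 gives (4*s^2 - 5*s + 13)/(3*s^3 - 9*s^2 + 18*s - 12)
[3] apply the feedback formula to (G1*G2), (G3+G4) - this is the overall T(s), already in the required normalized form

Therefore the answer is (-6*s^4 + 15*s^3 - 27*s^2 + 6*s + 12)/(6*s^4 - 29*s^3 + 51*s^2 - 63*s - 1).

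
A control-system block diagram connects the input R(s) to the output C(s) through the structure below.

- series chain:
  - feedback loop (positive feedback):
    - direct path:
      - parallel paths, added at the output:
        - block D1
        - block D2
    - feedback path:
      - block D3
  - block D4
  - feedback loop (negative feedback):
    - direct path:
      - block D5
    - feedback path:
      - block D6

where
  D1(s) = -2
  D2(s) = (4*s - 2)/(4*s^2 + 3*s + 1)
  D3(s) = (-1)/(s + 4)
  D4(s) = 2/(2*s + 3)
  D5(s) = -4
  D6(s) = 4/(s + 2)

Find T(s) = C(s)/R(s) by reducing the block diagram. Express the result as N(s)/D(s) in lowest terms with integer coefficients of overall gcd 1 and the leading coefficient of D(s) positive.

The answer is (64*s^4 + 400*s^3 + 640*s^2 + 320*s + 256)/(8*s^5 - 78*s^4 - 421*s^3 - 737*s^2 - 462*s).

Reasoning:
Step 1 - reduce the parallel group D1, D2; result (-8*s^2 - 2*s - 4)/(4*s^2 + 3*s + 1)
Step 2 - feedback reduction of (D1+D2), D3; result (-8*s^3 - 34*s^2 - 12*s - 16)/(4*s^3 + 11*s^2 + 11*s)
Step 3 - reduce the feedback loop with forward D5 and return D6; result (-4*s - 8)/(s - 14)
Step 4 - multiply [(D1+D2)/(1-(D1+D2)*D3)], D4, [D5/(1+D5*D6)] (series): this yields T(s), and no further normalization is needed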